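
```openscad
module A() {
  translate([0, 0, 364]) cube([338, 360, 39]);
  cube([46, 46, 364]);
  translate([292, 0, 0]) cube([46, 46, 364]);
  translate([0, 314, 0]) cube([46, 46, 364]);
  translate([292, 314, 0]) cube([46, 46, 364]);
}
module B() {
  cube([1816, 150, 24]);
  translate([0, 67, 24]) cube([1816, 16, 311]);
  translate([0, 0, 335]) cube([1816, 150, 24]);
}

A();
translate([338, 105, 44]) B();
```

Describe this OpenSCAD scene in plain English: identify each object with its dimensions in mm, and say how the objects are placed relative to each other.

A is a four-legged stool. The seat is 338×360 mm, 39 mm thick, top at z = 403 mm. It stands on four square legs, each 46×46 mm in cross-section, from z = 0 to the seat underside, each flush with a corner of the seat.

B is an I-beam lying along x, 1816 mm long. Overall section height 359 mm. Two flanges 150 mm wide (y) and 24 mm thick, one on the floor and one at the top; a web 16 mm thick runs between them, centred on the flange width.

The I-beam is beside the stool with their tops flush at z = 403.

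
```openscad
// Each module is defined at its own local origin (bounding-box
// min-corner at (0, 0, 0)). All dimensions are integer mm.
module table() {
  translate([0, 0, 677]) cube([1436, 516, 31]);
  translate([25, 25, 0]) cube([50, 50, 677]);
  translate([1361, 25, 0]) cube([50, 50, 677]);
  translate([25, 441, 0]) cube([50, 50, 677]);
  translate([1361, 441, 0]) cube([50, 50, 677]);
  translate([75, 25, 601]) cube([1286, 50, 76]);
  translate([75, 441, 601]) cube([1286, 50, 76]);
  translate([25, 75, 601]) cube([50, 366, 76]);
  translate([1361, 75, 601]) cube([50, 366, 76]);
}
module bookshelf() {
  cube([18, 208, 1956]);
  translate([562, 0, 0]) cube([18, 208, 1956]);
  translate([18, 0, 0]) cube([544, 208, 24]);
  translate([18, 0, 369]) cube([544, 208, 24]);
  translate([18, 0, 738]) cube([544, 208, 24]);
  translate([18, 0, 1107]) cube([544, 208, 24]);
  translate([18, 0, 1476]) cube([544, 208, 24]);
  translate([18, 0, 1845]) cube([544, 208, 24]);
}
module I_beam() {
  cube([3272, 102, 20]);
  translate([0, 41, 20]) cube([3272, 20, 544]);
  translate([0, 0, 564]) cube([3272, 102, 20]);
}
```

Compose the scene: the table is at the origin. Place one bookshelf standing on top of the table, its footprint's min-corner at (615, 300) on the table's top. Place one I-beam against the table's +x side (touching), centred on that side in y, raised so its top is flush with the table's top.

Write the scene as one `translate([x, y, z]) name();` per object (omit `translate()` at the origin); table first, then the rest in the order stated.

table();
translate([615, 300, 708]) bookshelf();
translate([1436, 207, 124]) I_beam();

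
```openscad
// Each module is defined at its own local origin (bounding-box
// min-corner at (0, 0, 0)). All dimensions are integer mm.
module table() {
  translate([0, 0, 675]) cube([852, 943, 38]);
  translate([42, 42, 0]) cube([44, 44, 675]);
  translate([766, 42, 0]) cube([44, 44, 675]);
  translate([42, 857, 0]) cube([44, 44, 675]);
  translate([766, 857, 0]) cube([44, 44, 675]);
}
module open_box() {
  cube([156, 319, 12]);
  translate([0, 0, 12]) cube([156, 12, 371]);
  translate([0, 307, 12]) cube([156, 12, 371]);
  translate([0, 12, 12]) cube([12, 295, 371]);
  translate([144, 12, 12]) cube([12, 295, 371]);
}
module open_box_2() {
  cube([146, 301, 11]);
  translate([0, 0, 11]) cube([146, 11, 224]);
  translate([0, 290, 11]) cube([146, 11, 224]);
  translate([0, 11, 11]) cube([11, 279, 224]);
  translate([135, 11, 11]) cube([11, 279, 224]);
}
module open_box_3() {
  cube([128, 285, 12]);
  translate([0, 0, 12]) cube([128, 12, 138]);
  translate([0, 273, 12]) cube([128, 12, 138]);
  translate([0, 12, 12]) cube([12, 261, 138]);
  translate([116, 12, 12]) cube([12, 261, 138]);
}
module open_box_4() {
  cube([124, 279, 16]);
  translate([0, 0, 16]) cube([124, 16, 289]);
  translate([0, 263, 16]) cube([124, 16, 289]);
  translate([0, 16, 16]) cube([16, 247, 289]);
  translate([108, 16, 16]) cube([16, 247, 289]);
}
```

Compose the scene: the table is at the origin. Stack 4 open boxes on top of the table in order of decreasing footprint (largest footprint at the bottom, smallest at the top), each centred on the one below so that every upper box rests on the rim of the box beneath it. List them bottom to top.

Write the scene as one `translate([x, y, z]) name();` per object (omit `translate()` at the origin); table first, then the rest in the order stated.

table();
translate([348, 312, 713]) open_box();
translate([353, 321, 1096]) open_box_2();
translate([362, 329, 1331]) open_box_3();
translate([364, 332, 1481]) open_box_4();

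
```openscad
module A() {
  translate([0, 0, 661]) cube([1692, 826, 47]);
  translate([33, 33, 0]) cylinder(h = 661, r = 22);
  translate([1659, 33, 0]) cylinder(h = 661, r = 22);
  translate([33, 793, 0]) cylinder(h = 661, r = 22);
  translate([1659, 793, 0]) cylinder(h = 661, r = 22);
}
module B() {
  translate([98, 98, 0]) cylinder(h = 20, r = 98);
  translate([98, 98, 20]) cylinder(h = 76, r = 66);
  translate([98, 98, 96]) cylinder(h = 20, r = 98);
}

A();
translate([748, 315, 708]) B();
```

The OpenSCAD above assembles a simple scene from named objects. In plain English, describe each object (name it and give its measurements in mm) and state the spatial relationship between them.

A is a table with a 1692×826 mm rectangular top, 47 mm thick, top surface at z = 708 mm, supported by four round legs of 44 mm diameter, each leg's bounding box inset 11 mm from the nearest pair of top edges, running from the floor.

B is a spool: two coaxial disc flanges of radius 98 mm and thickness 20 mm, joined by a core cylinder of radius 66 mm and height 76 mm. The lower flange rests on z = 0 and the three cylinders share a vertical axis.

The spool is on top of the table, centred.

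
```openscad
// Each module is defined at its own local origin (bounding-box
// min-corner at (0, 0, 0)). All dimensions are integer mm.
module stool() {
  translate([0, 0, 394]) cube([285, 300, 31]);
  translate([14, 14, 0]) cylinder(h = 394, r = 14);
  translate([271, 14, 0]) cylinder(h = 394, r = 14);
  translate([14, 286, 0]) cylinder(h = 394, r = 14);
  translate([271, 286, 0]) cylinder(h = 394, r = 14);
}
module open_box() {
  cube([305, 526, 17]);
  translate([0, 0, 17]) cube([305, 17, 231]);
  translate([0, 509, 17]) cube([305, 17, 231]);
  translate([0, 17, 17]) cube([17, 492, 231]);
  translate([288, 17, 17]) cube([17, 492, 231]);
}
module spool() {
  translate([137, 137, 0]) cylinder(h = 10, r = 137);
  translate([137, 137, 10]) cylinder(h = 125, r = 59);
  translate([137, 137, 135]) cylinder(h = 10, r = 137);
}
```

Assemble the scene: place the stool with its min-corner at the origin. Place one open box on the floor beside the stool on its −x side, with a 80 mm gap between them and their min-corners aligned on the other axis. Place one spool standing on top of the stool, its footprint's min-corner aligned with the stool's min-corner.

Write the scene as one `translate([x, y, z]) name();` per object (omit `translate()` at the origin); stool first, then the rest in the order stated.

stool();
translate([-385, 0, 0]) open_box();
translate([0, 0, 425]) spool();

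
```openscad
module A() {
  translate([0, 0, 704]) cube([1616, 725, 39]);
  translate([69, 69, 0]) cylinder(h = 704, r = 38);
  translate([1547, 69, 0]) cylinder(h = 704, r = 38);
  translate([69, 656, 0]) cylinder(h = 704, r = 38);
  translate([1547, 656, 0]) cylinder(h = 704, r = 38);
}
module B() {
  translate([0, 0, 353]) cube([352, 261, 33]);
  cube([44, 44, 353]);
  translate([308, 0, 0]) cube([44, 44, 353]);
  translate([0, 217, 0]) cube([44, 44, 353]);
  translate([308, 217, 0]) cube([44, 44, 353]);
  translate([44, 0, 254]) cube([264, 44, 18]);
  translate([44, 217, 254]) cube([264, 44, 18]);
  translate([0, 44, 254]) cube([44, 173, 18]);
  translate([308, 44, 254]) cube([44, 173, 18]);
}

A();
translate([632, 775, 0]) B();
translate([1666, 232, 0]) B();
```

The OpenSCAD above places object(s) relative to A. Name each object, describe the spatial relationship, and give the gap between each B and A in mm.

A is a table. B is a stool. Two stools sit around the table at the +y, +x sides. The gap between each stool and the table is 50 mm.

Each stool's nearest face is 50 mm from the table's bounding box.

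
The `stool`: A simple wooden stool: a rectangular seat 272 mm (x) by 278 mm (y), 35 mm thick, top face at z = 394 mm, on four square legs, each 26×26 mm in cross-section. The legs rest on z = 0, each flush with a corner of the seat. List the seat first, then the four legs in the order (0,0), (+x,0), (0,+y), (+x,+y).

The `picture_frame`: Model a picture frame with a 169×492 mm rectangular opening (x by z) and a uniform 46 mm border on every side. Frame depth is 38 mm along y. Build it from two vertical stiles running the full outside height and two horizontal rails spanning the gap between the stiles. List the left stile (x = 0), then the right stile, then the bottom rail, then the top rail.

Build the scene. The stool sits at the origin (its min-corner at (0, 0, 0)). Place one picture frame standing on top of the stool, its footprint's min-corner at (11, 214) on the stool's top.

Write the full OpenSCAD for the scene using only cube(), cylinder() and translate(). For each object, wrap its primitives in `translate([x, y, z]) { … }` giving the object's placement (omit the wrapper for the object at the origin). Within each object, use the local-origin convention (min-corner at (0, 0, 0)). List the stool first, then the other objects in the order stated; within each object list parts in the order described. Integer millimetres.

translate([0, 0, 359]) cube([272, 278, 35]);
cube([26, 26, 359]);
translate([246, 0, 0]) cube([26, 26, 359]);
translate([0, 252, 0]) cube([26, 26, 359]);
translate([246, 252, 0]) cube([26, 26, 359]);
translate([11, 214, 394]) {
  cube([46, 38, 584]);
  translate([215, 0, 0]) cube([46, 38, 584]);
  translate([46, 0, 0]) cube([169, 38, 46]);
  translate([46, 0, 538]) cube([169, 38, 46]);
}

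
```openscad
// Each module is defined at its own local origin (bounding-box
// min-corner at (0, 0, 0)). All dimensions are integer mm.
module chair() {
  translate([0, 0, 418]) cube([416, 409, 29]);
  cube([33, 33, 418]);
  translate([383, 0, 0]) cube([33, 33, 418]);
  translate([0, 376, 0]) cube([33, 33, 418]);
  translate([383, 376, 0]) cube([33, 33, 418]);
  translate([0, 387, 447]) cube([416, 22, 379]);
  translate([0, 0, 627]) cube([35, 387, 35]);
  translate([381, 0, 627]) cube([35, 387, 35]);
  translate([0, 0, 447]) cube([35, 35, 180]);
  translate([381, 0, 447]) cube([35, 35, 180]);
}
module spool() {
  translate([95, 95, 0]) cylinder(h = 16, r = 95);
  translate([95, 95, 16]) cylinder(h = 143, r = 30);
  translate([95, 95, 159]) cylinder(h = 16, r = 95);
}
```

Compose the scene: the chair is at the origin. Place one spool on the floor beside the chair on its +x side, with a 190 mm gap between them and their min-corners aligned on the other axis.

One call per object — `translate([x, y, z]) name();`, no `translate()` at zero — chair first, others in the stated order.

chair();
translate([606, 0, 0]) spool();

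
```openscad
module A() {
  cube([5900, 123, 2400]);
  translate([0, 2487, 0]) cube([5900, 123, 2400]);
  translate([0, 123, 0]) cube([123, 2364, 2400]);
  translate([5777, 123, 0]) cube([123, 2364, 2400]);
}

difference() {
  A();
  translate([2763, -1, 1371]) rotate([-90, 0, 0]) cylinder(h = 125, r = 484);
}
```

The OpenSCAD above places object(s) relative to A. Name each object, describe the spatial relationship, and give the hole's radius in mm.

The subtracted cylinder has r = 484 mm.

A is a house frame. The house frame has a circular hole through its front wall. The hole's radius is 484 mm.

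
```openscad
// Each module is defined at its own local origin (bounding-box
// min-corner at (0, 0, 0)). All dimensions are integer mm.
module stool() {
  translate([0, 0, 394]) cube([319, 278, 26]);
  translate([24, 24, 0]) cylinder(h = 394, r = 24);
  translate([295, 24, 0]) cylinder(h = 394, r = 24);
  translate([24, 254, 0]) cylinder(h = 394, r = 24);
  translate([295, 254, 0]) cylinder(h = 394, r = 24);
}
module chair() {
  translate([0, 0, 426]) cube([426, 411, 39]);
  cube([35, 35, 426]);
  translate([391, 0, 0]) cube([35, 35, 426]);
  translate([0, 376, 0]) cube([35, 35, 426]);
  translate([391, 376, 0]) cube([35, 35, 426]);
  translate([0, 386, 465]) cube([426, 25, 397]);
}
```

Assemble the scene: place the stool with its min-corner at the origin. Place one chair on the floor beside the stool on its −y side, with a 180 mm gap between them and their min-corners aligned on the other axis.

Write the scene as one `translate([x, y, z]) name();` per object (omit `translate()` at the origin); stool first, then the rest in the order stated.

stool();
translate([0, -591, 0]) chair();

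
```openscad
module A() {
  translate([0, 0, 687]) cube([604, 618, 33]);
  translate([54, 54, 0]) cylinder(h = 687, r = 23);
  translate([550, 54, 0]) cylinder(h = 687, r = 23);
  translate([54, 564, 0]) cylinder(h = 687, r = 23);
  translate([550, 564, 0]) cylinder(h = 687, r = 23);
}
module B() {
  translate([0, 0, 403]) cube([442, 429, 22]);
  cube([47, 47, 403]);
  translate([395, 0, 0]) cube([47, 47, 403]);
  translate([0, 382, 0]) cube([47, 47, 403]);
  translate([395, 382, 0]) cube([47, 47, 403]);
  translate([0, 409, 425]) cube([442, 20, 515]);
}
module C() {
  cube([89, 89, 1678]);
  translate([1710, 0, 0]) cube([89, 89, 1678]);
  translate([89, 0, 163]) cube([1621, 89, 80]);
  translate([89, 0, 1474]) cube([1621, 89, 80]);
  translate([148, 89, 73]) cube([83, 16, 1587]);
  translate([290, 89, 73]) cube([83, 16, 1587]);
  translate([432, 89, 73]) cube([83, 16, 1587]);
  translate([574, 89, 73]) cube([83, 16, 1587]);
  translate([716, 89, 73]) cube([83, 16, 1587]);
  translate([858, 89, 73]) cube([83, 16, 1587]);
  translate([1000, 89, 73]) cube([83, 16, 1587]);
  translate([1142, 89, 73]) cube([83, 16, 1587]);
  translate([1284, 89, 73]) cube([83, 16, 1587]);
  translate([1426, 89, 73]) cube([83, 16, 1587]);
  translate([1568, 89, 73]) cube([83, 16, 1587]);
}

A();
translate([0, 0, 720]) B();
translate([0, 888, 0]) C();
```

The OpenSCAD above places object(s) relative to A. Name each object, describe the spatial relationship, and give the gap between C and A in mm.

A is a table. B is a chair. C is a fence section. The chair is on top of the table. The fence section is on the floor beside the table on its +y side. The gap between the fence section and the table is 270 mm.

The fence section's nearest face is 270 mm from the table's +y face.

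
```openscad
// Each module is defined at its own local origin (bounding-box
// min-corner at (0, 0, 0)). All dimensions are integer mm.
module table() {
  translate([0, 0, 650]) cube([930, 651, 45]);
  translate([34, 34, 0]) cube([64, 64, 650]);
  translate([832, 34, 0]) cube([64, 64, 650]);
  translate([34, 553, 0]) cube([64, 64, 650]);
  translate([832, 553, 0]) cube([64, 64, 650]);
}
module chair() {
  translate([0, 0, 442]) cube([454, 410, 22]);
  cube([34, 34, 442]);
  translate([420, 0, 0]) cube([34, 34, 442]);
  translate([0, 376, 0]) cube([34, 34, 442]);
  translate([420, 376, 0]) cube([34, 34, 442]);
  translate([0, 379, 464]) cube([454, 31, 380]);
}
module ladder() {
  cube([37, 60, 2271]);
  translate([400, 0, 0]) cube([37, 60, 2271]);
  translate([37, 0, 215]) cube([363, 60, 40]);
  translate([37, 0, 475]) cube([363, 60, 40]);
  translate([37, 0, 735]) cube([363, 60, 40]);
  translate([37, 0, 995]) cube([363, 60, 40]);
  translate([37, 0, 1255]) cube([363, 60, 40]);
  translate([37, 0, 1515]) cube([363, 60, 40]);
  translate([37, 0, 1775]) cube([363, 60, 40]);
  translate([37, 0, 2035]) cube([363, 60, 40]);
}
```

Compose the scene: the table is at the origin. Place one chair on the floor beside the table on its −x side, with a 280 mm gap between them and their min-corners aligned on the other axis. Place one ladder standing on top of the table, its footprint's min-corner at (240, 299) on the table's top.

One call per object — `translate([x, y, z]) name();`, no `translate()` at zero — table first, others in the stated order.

table();
translate([-734, 0, 0]) chair();
translate([240, 299, 695]) ladder();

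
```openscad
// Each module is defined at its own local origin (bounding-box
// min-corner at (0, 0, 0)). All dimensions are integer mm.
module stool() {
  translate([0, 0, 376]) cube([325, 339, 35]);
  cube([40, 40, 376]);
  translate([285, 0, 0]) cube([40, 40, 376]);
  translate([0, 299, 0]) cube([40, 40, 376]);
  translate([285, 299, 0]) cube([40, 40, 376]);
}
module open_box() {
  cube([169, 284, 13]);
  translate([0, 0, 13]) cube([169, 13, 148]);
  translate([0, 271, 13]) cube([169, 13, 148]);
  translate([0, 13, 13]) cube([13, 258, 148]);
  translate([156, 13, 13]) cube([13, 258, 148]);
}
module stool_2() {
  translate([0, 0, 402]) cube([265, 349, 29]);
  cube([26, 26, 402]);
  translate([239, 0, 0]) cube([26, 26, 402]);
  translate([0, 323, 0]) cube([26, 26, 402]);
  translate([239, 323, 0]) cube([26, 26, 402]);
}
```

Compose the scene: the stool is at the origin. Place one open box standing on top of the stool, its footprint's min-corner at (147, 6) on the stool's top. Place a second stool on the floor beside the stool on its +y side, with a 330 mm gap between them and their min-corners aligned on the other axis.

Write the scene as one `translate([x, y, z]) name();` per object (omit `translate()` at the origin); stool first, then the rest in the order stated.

stool();
translate([147, 6, 411]) open_box();
translate([0, 669, 0]) stool_2();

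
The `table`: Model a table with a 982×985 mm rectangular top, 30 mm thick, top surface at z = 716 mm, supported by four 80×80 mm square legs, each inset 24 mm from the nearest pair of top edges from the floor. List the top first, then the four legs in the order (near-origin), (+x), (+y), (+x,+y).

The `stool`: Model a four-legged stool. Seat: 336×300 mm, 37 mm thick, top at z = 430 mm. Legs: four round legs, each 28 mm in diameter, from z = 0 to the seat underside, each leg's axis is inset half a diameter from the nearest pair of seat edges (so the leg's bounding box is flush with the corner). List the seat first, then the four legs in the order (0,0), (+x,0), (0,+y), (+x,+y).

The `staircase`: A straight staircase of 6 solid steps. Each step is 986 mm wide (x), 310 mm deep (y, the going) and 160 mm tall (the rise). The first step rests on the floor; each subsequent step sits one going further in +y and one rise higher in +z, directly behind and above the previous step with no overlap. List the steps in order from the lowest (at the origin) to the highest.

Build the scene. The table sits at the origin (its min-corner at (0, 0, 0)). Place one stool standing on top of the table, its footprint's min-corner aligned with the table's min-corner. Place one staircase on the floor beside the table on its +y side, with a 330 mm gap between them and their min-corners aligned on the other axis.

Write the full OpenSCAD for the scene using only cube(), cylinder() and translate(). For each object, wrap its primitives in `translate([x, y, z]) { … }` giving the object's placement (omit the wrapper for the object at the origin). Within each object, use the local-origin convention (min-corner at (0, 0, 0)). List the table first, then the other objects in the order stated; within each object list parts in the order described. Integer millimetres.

translate([0, 0, 686]) cube([982, 985, 30]);
translate([24, 24, 0]) cube([80, 80, 686]);
translate([878, 24, 0]) cube([80, 80, 686]);
translate([24, 881, 0]) cube([80, 80, 686]);
translate([878, 881, 0]) cube([80, 80, 686]);
translate([0, 0, 716]) {
  translate([0, 0, 393]) cube([336, 300, 37]);
  translate([14, 14, 0]) cylinder(h = 393, r = 14);
  translate([322, 14, 0]) cylinder(h = 393, r = 14);
  translate([14, 286, 0]) cylinder(h = 393, r = 14);
  translate([322, 286, 0]) cylinder(h = 393, r = 14);
}
translate([0, 1315, 0]) {
  cube([986, 310, 160]);
  translate([0, 310, 160]) cube([986, 310, 160]);
  translate([0, 620, 320]) cube([986, 310, 160]);
  translate([0, 930, 480]) cube([986, 310, 160]);
  translate([0, 1240, 640]) cube([986, 310, 160]);
  translate([0, 1550, 800]) cube([986, 310, 160]);
}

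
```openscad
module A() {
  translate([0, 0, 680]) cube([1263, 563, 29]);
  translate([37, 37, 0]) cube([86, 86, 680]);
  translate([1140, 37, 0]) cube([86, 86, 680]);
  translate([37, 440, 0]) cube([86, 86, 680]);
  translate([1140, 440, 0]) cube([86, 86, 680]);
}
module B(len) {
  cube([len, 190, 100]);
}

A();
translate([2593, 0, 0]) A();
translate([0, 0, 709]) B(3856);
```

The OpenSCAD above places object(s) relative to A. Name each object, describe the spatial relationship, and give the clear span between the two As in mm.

Second table starts at x = 2593; first ends at x = 1263; clear span = 2593 − 1263 = 1330 mm.

A is a table. B is a beam. A beam spans the tops of two tables. The clear span between the two tables is 1330 mm.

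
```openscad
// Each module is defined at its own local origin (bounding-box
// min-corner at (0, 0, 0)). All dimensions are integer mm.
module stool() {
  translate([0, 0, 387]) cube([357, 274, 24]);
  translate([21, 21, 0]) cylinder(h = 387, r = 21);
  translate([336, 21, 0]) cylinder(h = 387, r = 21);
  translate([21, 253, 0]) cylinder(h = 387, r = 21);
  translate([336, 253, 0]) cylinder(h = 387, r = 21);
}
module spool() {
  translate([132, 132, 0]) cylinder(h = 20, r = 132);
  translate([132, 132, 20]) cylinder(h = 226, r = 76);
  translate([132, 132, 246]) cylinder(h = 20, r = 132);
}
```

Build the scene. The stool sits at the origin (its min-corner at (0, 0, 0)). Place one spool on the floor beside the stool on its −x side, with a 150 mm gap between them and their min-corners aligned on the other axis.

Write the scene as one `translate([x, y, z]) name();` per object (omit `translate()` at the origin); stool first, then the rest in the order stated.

stool();
translate([-414, 0, 0]) spool();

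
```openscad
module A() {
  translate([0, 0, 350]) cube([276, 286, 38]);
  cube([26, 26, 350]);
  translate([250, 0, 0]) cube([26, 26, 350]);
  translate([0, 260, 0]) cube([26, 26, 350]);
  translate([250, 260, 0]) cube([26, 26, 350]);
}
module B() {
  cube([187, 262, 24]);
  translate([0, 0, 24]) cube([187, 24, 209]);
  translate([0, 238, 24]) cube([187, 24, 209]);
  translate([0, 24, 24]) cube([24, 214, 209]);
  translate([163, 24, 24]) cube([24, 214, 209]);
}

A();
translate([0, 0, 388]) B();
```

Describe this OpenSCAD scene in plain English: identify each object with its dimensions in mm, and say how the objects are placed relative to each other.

A is a simple wooden stool: a rectangular seat 276 mm (x) by 286 mm (y), 38 mm thick, top face at z = 388 mm, on four square legs, each 26×26 mm in cross-section. The legs rest on z = 0, each flush with a corner of the seat.

B is an open storage box with external size 187×262×233 mm and wall thickness 24 mm (the base is also 24 mm thick). The base covers the whole footprint; the four walls stand on the base, with the y-facing walls full-width and the x-facing walls fitting between their inner faces.

The open box is on top of the stool.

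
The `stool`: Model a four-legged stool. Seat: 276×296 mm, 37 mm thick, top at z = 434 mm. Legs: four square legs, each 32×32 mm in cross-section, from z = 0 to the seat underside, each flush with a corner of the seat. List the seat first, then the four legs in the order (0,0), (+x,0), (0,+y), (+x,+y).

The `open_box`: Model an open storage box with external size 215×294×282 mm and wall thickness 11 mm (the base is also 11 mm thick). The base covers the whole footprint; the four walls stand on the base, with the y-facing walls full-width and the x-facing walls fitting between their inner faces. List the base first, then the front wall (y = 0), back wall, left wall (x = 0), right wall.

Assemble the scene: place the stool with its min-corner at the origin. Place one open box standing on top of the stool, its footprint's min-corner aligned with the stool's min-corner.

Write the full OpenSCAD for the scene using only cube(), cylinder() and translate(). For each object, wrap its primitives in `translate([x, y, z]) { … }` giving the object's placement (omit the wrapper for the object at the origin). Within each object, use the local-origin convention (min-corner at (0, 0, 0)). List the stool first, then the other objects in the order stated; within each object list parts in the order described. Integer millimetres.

translate([0, 0, 397]) cube([276, 296, 37]);
cube([32, 32, 397]);
translate([244, 0, 0]) cube([32, 32, 397]);
translate([0, 264, 0]) cube([32, 32, 397]);
translate([244, 264, 0]) cube([32, 32, 397]);
translate([0, 0, 434]) {
  cube([215, 294, 11]);
  translate([0, 0, 11]) cube([215, 11, 271]);
  translate([0, 283, 11]) cube([215, 11, 271]);
  translate([0, 11, 11]) cube([11, 272, 271]);
  translate([204, 11, 11]) cube([11, 272, 271]);
}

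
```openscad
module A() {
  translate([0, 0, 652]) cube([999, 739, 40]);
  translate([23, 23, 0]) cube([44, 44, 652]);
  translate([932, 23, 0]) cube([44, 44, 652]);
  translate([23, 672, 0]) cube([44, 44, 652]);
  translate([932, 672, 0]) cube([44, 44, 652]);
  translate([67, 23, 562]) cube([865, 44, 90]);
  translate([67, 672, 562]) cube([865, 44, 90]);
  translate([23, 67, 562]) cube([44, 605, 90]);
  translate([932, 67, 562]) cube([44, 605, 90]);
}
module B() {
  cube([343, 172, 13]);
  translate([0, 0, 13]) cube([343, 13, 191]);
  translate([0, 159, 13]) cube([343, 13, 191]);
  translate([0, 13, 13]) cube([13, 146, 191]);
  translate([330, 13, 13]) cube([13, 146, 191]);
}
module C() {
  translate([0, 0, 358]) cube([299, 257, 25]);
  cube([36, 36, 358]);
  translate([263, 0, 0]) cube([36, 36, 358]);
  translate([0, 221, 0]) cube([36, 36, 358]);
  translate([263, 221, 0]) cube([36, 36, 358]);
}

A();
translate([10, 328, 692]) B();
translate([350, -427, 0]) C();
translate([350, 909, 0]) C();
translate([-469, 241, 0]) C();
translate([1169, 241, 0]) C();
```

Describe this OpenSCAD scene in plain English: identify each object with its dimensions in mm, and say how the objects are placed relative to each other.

A is a table: top 999 mm (x) × 739 mm (y), 40 mm thick, upper face at z = 692 mm, on four 44×44 mm square legs, each inset 23 mm from the nearest pair of top edges, running from z = 0 to the bottom of the top. Four apron rails, 44 mm thick and 90 mm tall, run between adjacent legs with their top edges flush with the underside of the top and their outer faces flush with the legs' outer faces.

B is an open-topped rectangular box: outside dimensions 343×172×204 mm, with a uniform wall and base thickness of 13 mm. The base is a full 343×172 slab on the floor; four walls sit on top of the base. The front and back walls (the −y and +y sides) span the full width; the two side walls fit between them.

C is a simple wooden stool: a rectangular seat 299 mm (x) by 257 mm (y), 25 mm thick, top face at z = 383 mm, on four square legs, each 36×36 mm in cross-section. The legs rest on z = 0, each flush with a corner of the seat.

The open box is on top of the table. Four stools sit around the table at the −y, +y, −x, +x sides.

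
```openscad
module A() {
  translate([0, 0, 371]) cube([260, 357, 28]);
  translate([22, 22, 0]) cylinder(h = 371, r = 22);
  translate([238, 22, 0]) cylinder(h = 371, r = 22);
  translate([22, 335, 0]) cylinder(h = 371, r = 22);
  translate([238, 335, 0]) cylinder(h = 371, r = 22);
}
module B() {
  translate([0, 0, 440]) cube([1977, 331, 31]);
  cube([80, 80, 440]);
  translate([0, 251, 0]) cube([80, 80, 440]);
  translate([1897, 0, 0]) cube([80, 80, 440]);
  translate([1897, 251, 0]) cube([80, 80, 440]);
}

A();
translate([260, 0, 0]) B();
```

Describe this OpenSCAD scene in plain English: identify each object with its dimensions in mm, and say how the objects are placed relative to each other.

A is a four-legged stool. The seat is a 260×357×28 mm slab whose top surface is at z = 399 mm; four round legs, each 44 mm in diameter, run from the floor (z = 0) to the underside of the seat, each leg's axis is inset half a diameter from the nearest pair of seat edges (so the leg's bounding box is flush with the corner).

B is a long wooden bench with a 1977 mm (x) × 331 mm (y) seat, 31 mm thick, its top surface 471 mm above the floor. Four 80 mm square legs at the seat corners, flush with the edges, run from z = 0 to the seat underside.

The bench is against the stool's +x side, with their −y faces flush.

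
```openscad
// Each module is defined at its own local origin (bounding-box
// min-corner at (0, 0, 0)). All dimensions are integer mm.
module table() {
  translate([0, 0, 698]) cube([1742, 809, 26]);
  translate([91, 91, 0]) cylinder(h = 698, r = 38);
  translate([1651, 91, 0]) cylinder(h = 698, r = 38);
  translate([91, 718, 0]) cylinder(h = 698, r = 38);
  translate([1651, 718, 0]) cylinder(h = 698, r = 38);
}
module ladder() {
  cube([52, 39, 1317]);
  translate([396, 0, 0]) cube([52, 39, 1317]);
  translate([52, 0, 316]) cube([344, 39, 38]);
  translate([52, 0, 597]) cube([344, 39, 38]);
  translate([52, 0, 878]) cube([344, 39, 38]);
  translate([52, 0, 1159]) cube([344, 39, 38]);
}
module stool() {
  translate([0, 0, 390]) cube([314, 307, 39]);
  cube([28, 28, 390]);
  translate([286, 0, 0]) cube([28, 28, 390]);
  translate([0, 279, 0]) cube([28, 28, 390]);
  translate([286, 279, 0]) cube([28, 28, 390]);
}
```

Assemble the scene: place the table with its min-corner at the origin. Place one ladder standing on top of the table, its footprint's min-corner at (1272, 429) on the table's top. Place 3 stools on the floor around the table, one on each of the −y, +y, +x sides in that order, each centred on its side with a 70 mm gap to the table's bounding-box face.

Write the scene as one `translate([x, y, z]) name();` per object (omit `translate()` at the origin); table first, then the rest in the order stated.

table();
translate([1272, 429, 724]) ladder();
translate([714, -377, 0]) stool();
translate([714, 879, 0]) stool();
translate([1812, 251, 0]) stool();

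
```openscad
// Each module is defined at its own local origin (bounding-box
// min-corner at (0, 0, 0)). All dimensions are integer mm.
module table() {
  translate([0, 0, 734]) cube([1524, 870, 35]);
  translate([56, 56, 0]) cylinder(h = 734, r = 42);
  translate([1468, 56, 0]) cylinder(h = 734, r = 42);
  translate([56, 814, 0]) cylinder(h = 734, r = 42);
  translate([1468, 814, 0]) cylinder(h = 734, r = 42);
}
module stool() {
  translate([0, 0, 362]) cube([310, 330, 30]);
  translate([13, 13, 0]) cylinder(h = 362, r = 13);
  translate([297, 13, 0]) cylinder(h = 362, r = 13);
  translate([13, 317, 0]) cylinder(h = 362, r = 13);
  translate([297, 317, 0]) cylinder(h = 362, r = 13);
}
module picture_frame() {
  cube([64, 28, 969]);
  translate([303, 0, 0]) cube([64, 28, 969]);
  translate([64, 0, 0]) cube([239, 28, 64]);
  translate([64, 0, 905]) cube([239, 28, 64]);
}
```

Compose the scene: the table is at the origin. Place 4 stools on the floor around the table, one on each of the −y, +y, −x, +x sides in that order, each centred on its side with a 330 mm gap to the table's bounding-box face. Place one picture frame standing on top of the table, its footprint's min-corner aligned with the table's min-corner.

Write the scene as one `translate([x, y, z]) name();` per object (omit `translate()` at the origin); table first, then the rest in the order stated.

table();
translate([607, -660, 0]) stool();
translate([607, 1200, 0]) stool();
translate([-640, 270, 0]) stool();
translate([1854, 270, 0]) stool();
translate([0, 0, 769]) picture_frame();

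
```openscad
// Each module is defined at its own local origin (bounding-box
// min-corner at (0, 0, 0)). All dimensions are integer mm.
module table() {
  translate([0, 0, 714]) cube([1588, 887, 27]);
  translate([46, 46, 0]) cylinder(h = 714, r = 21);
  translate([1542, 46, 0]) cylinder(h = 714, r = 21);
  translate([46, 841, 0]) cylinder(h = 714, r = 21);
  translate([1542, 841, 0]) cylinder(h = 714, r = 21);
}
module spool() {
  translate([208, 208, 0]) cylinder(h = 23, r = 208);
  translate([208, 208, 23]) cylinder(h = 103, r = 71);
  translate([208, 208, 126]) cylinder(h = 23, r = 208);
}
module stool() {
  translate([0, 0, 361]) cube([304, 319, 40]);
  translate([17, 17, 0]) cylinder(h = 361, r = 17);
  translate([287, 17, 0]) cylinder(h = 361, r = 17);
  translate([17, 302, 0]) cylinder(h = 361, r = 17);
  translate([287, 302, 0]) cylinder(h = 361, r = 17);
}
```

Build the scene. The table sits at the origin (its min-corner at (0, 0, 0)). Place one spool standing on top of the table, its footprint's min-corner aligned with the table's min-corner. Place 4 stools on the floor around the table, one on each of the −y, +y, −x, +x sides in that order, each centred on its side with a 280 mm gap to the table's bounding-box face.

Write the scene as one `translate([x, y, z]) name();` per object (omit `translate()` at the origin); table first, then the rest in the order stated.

table();
translate([0, 0, 741]) spool();
translate([642, -599, 0]) stool();
translate([642, 1167, 0]) stool();
translate([-584, 284, 0]) stool();
translate([1868, 284, 0]) stool();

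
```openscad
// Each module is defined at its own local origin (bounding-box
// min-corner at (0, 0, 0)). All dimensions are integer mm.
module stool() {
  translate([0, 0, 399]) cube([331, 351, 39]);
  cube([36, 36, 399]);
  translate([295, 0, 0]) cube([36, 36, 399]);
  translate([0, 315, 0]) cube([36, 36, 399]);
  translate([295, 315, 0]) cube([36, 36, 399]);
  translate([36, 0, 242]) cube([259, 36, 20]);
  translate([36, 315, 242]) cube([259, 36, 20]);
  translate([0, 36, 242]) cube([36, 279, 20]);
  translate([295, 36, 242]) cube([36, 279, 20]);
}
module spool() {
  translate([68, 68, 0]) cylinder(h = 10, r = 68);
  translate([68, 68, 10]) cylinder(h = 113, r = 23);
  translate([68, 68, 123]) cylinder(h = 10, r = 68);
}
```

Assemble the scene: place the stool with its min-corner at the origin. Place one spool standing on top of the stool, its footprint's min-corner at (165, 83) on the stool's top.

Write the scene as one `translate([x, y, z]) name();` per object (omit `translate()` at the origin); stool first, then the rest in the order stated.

stool();
translate([165, 83, 438]) spool();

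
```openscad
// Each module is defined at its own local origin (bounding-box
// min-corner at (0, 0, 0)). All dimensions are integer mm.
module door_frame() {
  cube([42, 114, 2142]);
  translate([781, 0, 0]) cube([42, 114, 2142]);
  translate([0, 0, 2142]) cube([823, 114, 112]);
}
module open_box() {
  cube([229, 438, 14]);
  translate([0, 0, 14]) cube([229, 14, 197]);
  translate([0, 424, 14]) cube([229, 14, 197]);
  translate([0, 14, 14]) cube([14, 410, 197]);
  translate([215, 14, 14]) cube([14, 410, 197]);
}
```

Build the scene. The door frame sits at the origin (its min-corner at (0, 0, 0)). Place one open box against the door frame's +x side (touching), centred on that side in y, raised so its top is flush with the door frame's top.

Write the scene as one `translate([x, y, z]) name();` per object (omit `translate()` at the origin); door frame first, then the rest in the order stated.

door_frame();
translate([823, -162, 2043]) open_box();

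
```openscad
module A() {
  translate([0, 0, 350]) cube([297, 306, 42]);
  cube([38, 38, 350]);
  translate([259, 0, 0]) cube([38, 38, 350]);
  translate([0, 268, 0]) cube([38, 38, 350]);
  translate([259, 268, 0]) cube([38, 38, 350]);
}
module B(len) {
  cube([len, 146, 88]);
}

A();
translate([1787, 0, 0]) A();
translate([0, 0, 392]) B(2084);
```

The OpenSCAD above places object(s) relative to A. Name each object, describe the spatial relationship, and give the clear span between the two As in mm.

A is a stool. B is a beam. A beam spans the tops of two stools. The clear span between the two stools is 1490 mm.

Second stool starts at x = 1787; first ends at x = 297; clear span = 1787 − 297 = 1490 mm.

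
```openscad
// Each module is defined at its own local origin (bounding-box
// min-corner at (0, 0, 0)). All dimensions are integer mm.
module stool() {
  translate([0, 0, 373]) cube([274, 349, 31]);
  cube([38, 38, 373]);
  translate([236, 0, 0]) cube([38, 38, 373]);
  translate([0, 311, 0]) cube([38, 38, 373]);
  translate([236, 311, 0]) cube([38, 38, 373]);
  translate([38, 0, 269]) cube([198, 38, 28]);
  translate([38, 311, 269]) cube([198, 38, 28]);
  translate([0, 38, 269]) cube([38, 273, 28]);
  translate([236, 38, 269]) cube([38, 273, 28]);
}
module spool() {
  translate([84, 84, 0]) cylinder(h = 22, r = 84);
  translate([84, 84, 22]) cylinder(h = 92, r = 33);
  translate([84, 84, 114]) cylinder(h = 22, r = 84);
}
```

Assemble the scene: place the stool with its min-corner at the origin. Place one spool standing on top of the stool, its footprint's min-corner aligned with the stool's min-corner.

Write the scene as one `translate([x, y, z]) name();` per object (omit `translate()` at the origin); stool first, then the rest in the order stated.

stool();
translate([0, 0, 404]) spool();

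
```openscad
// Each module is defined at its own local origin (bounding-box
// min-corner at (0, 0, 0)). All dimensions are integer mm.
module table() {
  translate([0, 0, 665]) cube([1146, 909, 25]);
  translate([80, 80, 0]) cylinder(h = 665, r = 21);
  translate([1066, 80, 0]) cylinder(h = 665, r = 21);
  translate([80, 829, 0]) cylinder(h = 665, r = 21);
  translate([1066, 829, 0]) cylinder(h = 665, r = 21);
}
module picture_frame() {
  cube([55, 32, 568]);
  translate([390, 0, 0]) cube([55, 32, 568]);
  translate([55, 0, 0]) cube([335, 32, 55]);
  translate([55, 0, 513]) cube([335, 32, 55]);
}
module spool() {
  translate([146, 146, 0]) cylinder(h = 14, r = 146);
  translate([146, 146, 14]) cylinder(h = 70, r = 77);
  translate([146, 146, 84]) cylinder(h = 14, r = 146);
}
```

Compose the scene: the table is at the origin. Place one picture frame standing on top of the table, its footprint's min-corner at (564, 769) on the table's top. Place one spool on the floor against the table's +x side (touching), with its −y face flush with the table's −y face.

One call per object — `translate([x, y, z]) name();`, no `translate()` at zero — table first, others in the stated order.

table();
translate([564, 769, 690]) picture_frame();
translate([1146, 0, 0]) spool();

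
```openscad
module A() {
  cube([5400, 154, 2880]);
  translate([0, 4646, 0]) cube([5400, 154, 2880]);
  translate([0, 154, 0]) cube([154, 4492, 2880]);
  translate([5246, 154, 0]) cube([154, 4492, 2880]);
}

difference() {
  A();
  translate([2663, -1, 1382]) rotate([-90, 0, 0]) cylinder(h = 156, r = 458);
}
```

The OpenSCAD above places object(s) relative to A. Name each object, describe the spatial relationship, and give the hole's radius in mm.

A is a house frame. The house frame has a circular hole through its front wall. The hole's radius is 458 mm.

The subtracted cylinder has r = 458 mm.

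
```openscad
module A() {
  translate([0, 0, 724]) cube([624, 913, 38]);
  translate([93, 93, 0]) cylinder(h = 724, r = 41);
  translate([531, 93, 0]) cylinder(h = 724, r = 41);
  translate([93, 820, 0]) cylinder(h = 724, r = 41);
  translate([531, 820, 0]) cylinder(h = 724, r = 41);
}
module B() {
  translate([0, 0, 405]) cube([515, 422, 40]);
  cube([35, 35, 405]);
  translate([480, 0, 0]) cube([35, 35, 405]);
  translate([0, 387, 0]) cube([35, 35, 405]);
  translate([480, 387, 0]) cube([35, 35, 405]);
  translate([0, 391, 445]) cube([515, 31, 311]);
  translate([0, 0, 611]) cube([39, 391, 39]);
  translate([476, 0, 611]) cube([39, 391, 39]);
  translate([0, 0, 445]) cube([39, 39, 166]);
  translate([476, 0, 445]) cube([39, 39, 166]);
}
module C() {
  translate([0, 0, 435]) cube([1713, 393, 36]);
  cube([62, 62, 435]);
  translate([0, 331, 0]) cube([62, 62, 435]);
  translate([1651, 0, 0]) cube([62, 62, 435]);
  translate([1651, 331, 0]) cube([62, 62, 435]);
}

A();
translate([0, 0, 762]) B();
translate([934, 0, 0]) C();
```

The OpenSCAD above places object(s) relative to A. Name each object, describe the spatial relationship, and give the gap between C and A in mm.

A is a table. B is a chair. C is a bench. The chair is on top of the table. The bench is on the floor beside the table on its +x side. The gap between the bench and the table is 310 mm.

The bench's nearest face is 310 mm from the table's +x face.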